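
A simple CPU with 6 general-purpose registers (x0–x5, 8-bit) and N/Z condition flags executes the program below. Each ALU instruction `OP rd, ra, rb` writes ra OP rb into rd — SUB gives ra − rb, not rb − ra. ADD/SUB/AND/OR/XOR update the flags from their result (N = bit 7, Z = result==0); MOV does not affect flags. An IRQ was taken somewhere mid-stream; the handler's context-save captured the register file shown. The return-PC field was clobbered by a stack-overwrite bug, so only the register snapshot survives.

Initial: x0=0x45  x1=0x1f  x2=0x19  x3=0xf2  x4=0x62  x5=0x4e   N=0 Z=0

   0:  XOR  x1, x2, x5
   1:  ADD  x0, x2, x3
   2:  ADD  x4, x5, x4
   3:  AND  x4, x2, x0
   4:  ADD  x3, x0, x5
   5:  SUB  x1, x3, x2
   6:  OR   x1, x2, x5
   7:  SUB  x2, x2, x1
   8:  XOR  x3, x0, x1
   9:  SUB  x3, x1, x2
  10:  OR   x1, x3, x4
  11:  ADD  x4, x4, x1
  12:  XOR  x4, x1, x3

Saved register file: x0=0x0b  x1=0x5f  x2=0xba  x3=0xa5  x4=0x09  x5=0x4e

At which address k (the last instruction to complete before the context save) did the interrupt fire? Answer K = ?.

after  0: x0=0x45 x1=0x57 x2=0x19 x3=0xf2 x4=0x62 x5=0x4e  N=0 Z=0
after  1: x0=0x0b x1=0x57 x2=0x19 x3=0xf2 x4=0x62 x5=0x4e  N=0 Z=0
after  2: x0=0x0b x1=0x57 x2=0x19 x3=0xf2 x4=0xb0 x5=0x4e  N=1 Z=0
after  3: x0=0x0b x1=0x57 x2=0x19 x3=0xf2 x4=0x09 x5=0x4e  N=0 Z=0
after  4: x0=0x0b x1=0x57 x2=0x19 x3=0x59 x4=0x09 x5=0x4e  N=0 Z=0
after  5: x0=0x0b x1=0x40 x2=0x19 x3=0x59 x4=0x09 x5=0x4e  N=0 Z=0
after  6: x0=0x0b x1=0x5f x2=0x19 x3=0x59 x4=0x09 x5=0x4e  N=0 Z=0
after  7: x0=0x0b x1=0x5f x2=0xba x3=0x59 x4=0x09 x5=0x4e  N=1 Z=0
after  8: x0=0x0b x1=0x5f x2=0xba x3=0x54 x4=0x09 x5=0x4e  N=0 Z=0
after  9: x0=0x0b x1=0x5f x2=0xba x3=0xa5 x4=0x09 x5=0x4e  N=1 Z=0
-- IRQ taken; context saved, return-PC = 10 --

K = 9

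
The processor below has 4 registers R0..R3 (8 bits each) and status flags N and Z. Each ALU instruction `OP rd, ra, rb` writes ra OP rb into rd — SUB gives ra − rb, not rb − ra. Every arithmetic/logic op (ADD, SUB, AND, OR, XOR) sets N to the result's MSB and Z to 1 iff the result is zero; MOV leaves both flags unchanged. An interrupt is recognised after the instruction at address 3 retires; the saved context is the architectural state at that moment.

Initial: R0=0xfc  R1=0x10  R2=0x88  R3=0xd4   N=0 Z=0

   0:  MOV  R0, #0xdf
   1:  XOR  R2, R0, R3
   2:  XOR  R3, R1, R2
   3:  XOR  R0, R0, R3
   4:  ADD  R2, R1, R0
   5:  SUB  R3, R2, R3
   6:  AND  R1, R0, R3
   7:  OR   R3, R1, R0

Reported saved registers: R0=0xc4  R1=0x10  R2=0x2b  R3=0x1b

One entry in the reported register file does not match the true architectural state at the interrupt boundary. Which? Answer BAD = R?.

after  0: R0=0xdf R1=0x10 R2=0x88 R3=0xd4  N=0 Z=0
after  1: R0=0xdf R1=0x10 R2=0x0b R3=0xd4  N=0 Z=0
after  2: R0=0xdf R1=0x10 R2=0x0b R3=0x1b  N=0 Z=0
after  3: R0=0xc4 R1=0x10 R2=0x0b R3=0x1b  N=1 Z=0
-- IRQ taken; context saved, return-PC = 4 --
mismatch: R2: reported 0x2b vs actual 0x0b

BAD = R2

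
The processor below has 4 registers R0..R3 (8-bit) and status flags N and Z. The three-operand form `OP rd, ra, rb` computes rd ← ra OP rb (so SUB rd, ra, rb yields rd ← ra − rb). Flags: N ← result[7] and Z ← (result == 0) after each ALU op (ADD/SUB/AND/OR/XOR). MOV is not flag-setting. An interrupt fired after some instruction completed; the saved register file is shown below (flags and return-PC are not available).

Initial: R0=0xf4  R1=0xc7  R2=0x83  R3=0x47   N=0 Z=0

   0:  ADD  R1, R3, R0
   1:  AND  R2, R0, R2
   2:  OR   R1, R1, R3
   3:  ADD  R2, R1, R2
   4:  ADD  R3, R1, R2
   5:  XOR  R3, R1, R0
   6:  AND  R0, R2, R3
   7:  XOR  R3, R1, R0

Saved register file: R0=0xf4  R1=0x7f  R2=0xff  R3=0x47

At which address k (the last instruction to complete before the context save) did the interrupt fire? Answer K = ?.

after  0: R0=0xf4 R1=0x3b R2=0x83 R3=0x47  N=0 Z=0
after  1: R0=0xf4 R1=0x3b R2=0x80 R3=0x47  N=1 Z=0
after  2: R0=0xf4 R1=0x7f R2=0x80 R3=0x47  N=0 Z=0
after  3: R0=0xf4 R1=0x7f R2=0xff R3=0x47  N=1 Z=0
-- IRQ taken; context saved, return-PC = 4 --

K = 3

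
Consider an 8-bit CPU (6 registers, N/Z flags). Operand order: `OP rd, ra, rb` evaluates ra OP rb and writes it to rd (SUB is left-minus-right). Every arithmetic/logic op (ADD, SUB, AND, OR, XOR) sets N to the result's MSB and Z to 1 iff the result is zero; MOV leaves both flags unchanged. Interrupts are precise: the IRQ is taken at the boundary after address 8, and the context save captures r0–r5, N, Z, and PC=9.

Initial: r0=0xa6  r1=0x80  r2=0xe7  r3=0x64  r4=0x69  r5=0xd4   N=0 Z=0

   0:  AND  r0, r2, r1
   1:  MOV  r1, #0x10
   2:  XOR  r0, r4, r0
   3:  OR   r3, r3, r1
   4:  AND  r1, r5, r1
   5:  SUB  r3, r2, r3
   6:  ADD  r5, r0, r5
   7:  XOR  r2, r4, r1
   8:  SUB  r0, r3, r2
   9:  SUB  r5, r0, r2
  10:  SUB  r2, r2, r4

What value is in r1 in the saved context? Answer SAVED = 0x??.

after  0: r0=0x80 r1=0x80 r2=0xe7 r3=0x64 r4=0x69 r5=0xd4  N=1 Z=0
after  1: r0=0x80 r1=0x10 r2=0xe7 r3=0x64 r4=0x69 r5=0xd4  N=1 Z=0
after  2: r0=0xe9 r1=0x10 r2=0xe7 r3=0x64 r4=0x69 r5=0xd4  N=1 Z=0
after  3: r0=0xe9 r1=0x10 r2=0xe7 r3=0x74 r4=0x69 r5=0xd4  N=0 Z=0
after  4: r0=0xe9 r1=0x10 r2=0xe7 r3=0x74 r4=0x69 r5=0xd4  N=0 Z=0
after  5: r0=0xe9 r1=0x10 r2=0xe7 r3=0x73 r4=0x69 r5=0xd4  N=0 Z=0
after  6: r0=0xe9 r1=0x10 r2=0xe7 r3=0x73 r4=0x69 r5=0xbd  N=1 Z=0
after  7: r0=0xe9 r1=0x10 r2=0x79 r3=0x73 r4=0x69 r5=0xbd  N=0 Z=0
after  8: r0=0xfa r1=0x10 r2=0x79 r3=0x73 r4=0x69 r5=0xbd  N=1 Z=0
-- IRQ taken; context saved, return-PC = 9 --

SAVED = 0x10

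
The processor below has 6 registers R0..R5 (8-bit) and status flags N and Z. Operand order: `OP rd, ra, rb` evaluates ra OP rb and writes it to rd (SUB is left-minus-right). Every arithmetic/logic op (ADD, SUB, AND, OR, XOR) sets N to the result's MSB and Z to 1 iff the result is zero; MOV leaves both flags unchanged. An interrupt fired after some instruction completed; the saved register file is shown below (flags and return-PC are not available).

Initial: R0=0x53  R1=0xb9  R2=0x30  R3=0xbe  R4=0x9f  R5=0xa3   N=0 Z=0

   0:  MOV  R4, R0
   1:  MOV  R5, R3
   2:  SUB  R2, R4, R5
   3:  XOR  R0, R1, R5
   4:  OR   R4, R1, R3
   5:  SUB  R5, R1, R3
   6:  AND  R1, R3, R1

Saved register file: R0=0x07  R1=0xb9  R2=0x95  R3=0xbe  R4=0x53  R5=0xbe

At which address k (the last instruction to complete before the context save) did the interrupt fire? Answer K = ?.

after  0: R0=0x53 R1=0xb9 R2=0x30 R3=0xbe R4=0x53 R5=0xa3  N=0 Z=0
after  1: R0=0x53 R1=0xb9 R2=0x30 R3=0xbe R4=0x53 R5=0xbe  N=0 Z=0
after  2: R0=0x53 R1=0xb9 R2=0x95 R3=0xbe R4=0x53 R5=0xbe  N=1 Z=0
after  3: R0=0x07 R1=0xb9 R2=0x95 R3=0xbe R4=0x53 R5=0xbe  N=0 Z=0
-- IRQ taken; context saved, return-PC = 4 --

K = 3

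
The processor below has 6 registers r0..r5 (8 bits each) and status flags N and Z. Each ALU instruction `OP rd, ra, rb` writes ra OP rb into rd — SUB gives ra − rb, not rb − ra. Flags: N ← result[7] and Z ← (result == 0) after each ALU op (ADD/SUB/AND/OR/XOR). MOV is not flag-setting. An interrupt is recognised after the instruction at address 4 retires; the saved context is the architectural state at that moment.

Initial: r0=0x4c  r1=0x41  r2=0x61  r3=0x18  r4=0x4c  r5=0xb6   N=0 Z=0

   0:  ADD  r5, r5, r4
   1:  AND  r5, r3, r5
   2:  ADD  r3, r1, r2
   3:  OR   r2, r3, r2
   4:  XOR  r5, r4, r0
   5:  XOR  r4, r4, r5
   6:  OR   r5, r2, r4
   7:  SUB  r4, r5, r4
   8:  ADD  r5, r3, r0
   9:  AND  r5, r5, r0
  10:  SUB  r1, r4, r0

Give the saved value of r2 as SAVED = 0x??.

after  0: r0=0x4c r1=0x41 r2=0x61 r3=0x18 r4=0x4c r5=0x02  N=0 Z=0
after  1: r0=0x4c r1=0x41 r2=0x61 r3=0x18 r4=0x4c r5=0x00  N=0 Z=1
after  2: r0=0x4c r1=0x41 r2=0x61 r3=0xa2 r4=0x4c r5=0x00  N=1 Z=0
after  3: r0=0x4c r1=0x41 r2=0xe3 r3=0xa2 r4=0x4c r5=0x00  N=1 Z=0
after  4: r0=0x4c r1=0x41 r2=0xe3 r3=0xa2 r4=0x4c r5=0x00  N=0 Z=1
-- IRQ taken; context saved, return-PC = 5 --

SAVED = 0xe3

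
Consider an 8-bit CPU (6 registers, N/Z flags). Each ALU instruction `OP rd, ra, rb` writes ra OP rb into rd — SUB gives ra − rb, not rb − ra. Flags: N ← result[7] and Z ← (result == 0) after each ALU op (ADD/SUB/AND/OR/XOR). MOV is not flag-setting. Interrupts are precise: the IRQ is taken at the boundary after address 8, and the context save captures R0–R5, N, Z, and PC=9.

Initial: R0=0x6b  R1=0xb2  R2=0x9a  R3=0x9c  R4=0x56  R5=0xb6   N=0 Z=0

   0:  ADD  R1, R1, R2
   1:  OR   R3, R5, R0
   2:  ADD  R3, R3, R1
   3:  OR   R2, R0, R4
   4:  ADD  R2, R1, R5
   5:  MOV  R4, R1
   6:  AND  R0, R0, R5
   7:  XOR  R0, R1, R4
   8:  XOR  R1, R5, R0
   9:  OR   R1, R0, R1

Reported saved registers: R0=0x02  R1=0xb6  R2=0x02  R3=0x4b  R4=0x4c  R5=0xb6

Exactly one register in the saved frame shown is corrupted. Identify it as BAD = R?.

BAD = R0

after  0: R0=0x6b R1=0x4c R2=0x9a R3=0x9c R4=0x56 R5=0xb6  N=0 Z=0
after  1: R0=0x6b R1=0x4c R2=0x9a R3=0xff R4=0x56 R5=0xb6  N=1 Z=0
after  2: R0=0x6b R1=0x4c R2=0x9a R3=0x4b R4=0x56 R5=0xb6  N=0 Z=0
after  3: R0=0x6b R1=0x4c R2=0x7f R3=0x4b R4=0x56 R5=0xb6  N=0 Z=0
after  4: R0=0x6b R1=0x4c R2=0x02 R3=0x4b R4=0x56 R5=0xb6  N=0 Z=0
after  5: R0=0x6b R1=0x4c R2=0x02 R3=0x4b R4=0x4c R5=0xb6  N=0 Z=0
after  6: R0=0x22 R1=0x4c R2=0x02 R3=0x4b R4=0x4c R5=0xb6  N=0 Z=0
after  7: R0=0x00 R1=0x4c R2=0x02 R3=0x4b R4=0x4c R5=0xb6  N=0 Z=1
after  8: R0=0x00 R1=0xb6 R2=0x02 R3=0x4b R4=0x4c R5=0xb6  N=1 Z=0
-- IRQ taken; context saved, return-PC = 9 --
mismatch: R0: reported 0x02 vs actual 0x00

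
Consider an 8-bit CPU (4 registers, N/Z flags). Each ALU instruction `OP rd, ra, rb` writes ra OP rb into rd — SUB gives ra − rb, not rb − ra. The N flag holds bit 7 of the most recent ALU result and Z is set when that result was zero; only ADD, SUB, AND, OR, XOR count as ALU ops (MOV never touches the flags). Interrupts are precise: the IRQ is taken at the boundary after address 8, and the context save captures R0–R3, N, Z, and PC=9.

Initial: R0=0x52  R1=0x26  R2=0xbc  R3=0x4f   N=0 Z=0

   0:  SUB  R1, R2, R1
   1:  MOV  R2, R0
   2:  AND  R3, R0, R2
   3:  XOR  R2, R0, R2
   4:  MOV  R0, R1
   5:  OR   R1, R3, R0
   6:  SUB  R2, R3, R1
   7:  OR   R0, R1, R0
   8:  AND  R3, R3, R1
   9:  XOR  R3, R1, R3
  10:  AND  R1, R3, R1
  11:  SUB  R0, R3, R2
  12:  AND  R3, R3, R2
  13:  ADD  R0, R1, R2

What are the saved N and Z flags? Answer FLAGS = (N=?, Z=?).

after  0: R0=0x52 R1=0x96 R2=0xbc R3=0x4f  N=1 Z=0
after  1: R0=0x52 R1=0x96 R2=0x52 R3=0x4f  N=1 Z=0
after  2: R0=0x52 R1=0x96 R2=0x52 R3=0x52  N=0 Z=0
after  3: R0=0x52 R1=0x96 R2=0x00 R3=0x52  N=0 Z=1
after  4: R0=0x96 R1=0x96 R2=0x00 R3=0x52  N=0 Z=1
after  5: R0=0x96 R1=0xd6 R2=0x00 R3=0x52  N=1 Z=0
after  6: R0=0x96 R1=0xd6 R2=0x7c R3=0x52  N=0 Z=0
after  7: R0=0xd6 R1=0xd6 R2=0x7c R3=0x52  N=1 Z=0
after  8: R0=0xd6 R1=0xd6 R2=0x7c R3=0x52  N=0 Z=0
-- IRQ taken; context saved, return-PC = 9 --

FLAGS = (N=0, Z=0)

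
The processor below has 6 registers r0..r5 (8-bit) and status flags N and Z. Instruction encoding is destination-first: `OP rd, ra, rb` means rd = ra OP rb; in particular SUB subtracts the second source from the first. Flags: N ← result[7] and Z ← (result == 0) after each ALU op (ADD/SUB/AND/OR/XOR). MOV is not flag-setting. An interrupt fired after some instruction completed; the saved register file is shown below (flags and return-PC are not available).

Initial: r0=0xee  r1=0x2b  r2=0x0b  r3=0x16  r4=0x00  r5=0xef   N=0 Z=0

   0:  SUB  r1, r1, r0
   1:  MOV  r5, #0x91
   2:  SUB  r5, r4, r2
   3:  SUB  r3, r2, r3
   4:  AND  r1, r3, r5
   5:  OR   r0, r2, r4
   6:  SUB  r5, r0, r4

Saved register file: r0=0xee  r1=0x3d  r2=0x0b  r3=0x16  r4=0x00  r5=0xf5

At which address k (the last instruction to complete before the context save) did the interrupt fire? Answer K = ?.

after  0: r0=0xee r1=0x3d r2=0x0b r3=0x16 r4=0x00 r5=0xef  N=0 Z=0
after  1: r0=0xee r1=0x3d r2=0x0b r3=0x16 r4=0x00 r5=0x91  N=0 Z=0
after  2: r0=0xee r1=0x3d r2=0x0b r3=0x16 r4=0x00 r5=0xf5  N=1 Z=0
-- IRQ taken; context saved, return-PC = 3 --

K = 2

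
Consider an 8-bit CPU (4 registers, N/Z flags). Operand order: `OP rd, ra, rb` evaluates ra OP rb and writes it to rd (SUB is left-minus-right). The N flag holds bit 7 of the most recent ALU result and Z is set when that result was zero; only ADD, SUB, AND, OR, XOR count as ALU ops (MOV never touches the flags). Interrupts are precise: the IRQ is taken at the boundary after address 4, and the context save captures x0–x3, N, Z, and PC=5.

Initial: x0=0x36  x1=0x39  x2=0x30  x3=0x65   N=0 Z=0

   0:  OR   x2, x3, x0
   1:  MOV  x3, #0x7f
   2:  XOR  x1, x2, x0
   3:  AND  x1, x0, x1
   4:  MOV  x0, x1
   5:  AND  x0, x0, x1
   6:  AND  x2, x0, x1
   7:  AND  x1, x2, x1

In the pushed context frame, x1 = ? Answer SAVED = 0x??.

after  0: x0=0x36 x1=0x39 x2=0x77 x3=0x65  N=0 Z=0
after  1: x0=0x36 x1=0x39 x2=0x77 x3=0x7f  N=0 Z=0
after  2: x0=0x36 x1=0x41 x2=0x77 x3=0x7f  N=0 Z=0
after  3: x0=0x36 x1=0x00 x2=0x77 x3=0x7f  N=0 Z=1
after  4: x0=0x00 x1=0x00 x2=0x77 x3=0x7f  N=0 Z=1
-- IRQ taken; context saved, return-PC = 5 --

SAVED = 0x00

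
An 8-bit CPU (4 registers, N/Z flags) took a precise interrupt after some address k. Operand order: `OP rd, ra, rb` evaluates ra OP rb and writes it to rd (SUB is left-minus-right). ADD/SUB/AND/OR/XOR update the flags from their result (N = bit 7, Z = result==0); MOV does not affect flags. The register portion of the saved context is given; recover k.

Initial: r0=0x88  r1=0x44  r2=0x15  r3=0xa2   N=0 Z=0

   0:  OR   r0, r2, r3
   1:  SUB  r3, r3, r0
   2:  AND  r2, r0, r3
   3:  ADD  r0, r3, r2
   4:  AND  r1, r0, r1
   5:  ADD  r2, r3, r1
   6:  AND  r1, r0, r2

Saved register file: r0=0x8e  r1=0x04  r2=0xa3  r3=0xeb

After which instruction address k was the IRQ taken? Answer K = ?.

K = 4

after  0: r0=0xb7 r1=0x44 r2=0x15 r3=0xa2  N=1 Z=0
after  1: r0=0xb7 r1=0x44 r2=0x15 r3=0xeb  N=1 Z=0
after  2: r0=0xb7 r1=0x44 r2=0xa3 r3=0xeb  N=1 Z=0
after  3: r0=0x8e r1=0x44 r2=0xa3 r3=0xeb  N=1 Z=0
after  4: r0=0x8e r1=0x04 r2=0xa3 r3=0xeb  N=0 Z=0
-- IRQ taken; context saved, return-PC = 5 --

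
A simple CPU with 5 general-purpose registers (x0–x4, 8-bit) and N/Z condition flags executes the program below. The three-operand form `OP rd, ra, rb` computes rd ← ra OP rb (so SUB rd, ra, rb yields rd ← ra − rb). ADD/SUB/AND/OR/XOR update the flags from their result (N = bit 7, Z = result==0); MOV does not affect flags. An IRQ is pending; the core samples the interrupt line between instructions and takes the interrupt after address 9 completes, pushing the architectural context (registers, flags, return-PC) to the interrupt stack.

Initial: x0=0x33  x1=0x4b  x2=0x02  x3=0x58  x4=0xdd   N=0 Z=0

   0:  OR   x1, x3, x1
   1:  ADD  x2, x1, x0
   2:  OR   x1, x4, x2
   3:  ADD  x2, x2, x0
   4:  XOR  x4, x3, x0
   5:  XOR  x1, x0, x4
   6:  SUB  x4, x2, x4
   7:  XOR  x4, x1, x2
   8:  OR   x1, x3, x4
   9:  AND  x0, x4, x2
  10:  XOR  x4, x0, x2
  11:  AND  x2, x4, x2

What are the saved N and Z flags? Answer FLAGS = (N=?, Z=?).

FLAGS = (N=1, Z=0)

after  0: x0=0x33 x1=0x5b x2=0x02 x3=0x58 x4=0xdd  N=0 Z=0
after  1: x0=0x33 x1=0x5b x2=0x8e x3=0x58 x4=0xdd  N=1 Z=0
after  2: x0=0x33 x1=0xdf x2=0x8e x3=0x58 x4=0xdd  N=1 Z=0
after  3: x0=0x33 x1=0xdf x2=0xc1 x3=0x58 x4=0xdd  N=1 Z=0
after  4: x0=0x33 x1=0xdf x2=0xc1 x3=0x58 x4=0x6b  N=0 Z=0
after  5: x0=0x33 x1=0x58 x2=0xc1 x3=0x58 x4=0x6b  N=0 Z=0
after  6: x0=0x33 x1=0x58 x2=0xc1 x3=0x58 x4=0x56  N=0 Z=0
after  7: x0=0x33 x1=0x58 x2=0xc1 x3=0x58 x4=0x99  N=1 Z=0
after  8: x0=0x33 x1=0xd9 x2=0xc1 x3=0x58 x4=0x99  N=1 Z=0
after  9: x0=0x81 x1=0xd9 x2=0xc1 x3=0x58 x4=0x99  N=1 Z=0
-- IRQ taken; context saved, return-PC = 10 --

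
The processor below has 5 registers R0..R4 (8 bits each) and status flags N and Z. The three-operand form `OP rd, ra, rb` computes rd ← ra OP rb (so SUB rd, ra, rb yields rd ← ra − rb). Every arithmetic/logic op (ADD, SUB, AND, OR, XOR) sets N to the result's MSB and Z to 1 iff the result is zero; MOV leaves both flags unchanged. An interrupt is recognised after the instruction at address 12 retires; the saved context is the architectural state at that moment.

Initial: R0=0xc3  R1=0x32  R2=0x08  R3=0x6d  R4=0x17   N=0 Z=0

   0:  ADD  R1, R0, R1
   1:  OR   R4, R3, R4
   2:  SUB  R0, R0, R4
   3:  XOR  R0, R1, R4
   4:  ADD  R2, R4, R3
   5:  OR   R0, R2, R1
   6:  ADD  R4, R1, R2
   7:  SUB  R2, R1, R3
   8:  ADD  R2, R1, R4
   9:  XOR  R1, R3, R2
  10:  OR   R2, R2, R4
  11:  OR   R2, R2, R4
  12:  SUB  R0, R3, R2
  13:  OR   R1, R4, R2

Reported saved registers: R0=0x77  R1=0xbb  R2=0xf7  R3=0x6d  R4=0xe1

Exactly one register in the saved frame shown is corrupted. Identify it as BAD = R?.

after  0: R0=0xc3 R1=0xf5 R2=0x08 R3=0x6d R4=0x17  N=1 Z=0
after  1: R0=0xc3 R1=0xf5 R2=0x08 R3=0x6d R4=0x7f  N=0 Z=0
after  2: R0=0x44 R1=0xf5 R2=0x08 R3=0x6d R4=0x7f  N=0 Z=0
after  3: R0=0x8a R1=0xf5 R2=0x08 R3=0x6d R4=0x7f  N=1 Z=0
after  4: R0=0x8a R1=0xf5 R2=0xec R3=0x6d R4=0x7f  N=1 Z=0
after  5: R0=0xfd R1=0xf5 R2=0xec R3=0x6d R4=0x7f  N=1 Z=0
after  6: R0=0xfd R1=0xf5 R2=0xec R3=0x6d R4=0xe1  N=1 Z=0
after  7: R0=0xfd R1=0xf5 R2=0x88 R3=0x6d R4=0xe1  N=1 Z=0
after  8: R0=0xfd R1=0xf5 R2=0xd6 R3=0x6d R4=0xe1  N=1 Z=0
after  9: R0=0xfd R1=0xbb R2=0xd6 R3=0x6d R4=0xe1  N=1 Z=0
after 10: R0=0xfd R1=0xbb R2=0xf7 R3=0x6d R4=0xe1  N=1 Z=0
after 11: R0=0xfd R1=0xbb R2=0xf7 R3=0x6d R4=0xe1  N=1 Z=0
after 12: R0=0x76 R1=0xbb R2=0xf7 R3=0x6d R4=0xe1  N=0 Z=0
-- IRQ taken; context saved, return-PC = 13 --
mismatch: R0: reported 0x77 vs actual 0x76

BAD = R0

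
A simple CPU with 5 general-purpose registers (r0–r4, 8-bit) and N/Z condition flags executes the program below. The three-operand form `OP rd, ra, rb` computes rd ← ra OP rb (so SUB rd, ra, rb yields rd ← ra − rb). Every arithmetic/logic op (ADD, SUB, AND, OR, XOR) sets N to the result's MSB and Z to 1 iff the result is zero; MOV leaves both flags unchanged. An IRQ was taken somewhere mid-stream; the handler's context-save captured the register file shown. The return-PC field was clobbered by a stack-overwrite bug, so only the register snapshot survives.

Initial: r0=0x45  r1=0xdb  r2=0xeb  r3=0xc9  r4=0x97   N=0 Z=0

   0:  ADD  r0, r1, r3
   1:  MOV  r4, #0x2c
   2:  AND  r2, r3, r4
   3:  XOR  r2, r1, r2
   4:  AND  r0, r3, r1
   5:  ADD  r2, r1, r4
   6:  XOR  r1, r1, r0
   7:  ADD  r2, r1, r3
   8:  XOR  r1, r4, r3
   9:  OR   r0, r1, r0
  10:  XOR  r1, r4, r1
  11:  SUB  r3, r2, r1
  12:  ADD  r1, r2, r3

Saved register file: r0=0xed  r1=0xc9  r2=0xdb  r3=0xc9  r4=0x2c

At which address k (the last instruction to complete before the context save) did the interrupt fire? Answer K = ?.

after  0: r0=0xa4 r1=0xdb r2=0xeb r3=0xc9 r4=0x97  N=1 Z=0
after  1: r0=0xa4 r1=0xdb r2=0xeb r3=0xc9 r4=0x2c  N=1 Z=0
after  2: r0=0xa4 r1=0xdb r2=0x08 r3=0xc9 r4=0x2c  N=0 Z=0
after  3: r0=0xa4 r1=0xdb r2=0xd3 r3=0xc9 r4=0x2c  N=1 Z=0
after  4: r0=0xc9 r1=0xdb r2=0xd3 r3=0xc9 r4=0x2c  N=1 Z=0
after  5: r0=0xc9 r1=0xdb r2=0x07 r3=0xc9 r4=0x2c  N=0 Z=0
after  6: r0=0xc9 r1=0x12 r2=0x07 r3=0xc9 r4=0x2c  N=0 Z=0
after  7: r0=0xc9 r1=0x12 r2=0xdb r3=0xc9 r4=0x2c  N=1 Z=0
after  8: r0=0xc9 r1=0xe5 r2=0xdb r3=0xc9 r4=0x2c  N=1 Z=0
after  9: r0=0xed r1=0xe5 r2=0xdb r3=0xc9 r4=0x2c  N=1 Z=0
after 10: r0=0xed r1=0xc9 r2=0xdb r3=0xc9 r4=0x2c  N=1 Z=0
-- IRQ taken; context saved, return-PC = 11 --

K = 10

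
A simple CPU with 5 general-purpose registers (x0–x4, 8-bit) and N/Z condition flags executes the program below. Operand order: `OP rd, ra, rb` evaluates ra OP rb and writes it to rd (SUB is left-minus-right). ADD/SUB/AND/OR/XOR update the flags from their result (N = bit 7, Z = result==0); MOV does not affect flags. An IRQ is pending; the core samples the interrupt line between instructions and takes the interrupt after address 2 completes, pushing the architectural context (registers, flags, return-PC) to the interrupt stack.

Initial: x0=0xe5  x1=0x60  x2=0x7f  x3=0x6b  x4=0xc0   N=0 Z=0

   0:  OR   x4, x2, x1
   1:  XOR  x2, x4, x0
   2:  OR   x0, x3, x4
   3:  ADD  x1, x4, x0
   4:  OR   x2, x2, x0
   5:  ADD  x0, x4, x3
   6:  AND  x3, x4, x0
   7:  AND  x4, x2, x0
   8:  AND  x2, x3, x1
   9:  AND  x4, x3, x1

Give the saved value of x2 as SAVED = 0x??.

after  0: x0=0xe5 x1=0x60 x2=0x7f x3=0x6b x4=0x7f  N=0 Z=0
after  1: x0=0xe5 x1=0x60 x2=0x9a x3=0x6b x4=0x7f  N=1 Z=0
after  2: x0=0x7f x1=0x60 x2=0x9a x3=0x6b x4=0x7f  N=0 Z=0
-- IRQ taken; context saved, return-PC = 3 --

SAVED = 0x9a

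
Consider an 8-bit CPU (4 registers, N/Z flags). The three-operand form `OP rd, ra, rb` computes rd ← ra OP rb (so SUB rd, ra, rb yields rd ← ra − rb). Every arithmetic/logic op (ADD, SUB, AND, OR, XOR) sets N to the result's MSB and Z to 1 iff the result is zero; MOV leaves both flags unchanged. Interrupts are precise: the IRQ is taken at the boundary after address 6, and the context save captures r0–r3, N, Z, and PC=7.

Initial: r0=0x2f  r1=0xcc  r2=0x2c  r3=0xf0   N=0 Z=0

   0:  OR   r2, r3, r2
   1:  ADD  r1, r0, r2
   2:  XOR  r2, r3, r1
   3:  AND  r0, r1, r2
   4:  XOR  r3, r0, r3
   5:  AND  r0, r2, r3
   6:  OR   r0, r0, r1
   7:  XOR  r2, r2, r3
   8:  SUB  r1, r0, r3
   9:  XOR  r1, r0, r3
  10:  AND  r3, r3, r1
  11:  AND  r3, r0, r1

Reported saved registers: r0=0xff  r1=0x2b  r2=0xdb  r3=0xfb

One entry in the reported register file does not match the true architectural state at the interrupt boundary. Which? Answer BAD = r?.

BAD = r0

after  0: r0=0x2f r1=0xcc r2=0xfc r3=0xf0  N=1 Z=0
after  1: r0=0x2f r1=0x2b r2=0xfc r3=0xf0  N=0 Z=0
after  2: r0=0x2f r1=0x2b r2=0xdb r3=0xf0  N=1 Z=0
after  3: r0=0x0b r1=0x2b r2=0xdb r3=0xf0  N=0 Z=0
after  4: r0=0x0b r1=0x2b r2=0xdb r3=0xfb  N=1 Z=0
after  5: r0=0xdb r1=0x2b r2=0xdb r3=0xfb  N=1 Z=0
after  6: r0=0xfb r1=0x2b r2=0xdb r3=0xfb  N=1 Z=0
-- IRQ taken; context saved, return-PC = 7 --
mismatch: r0: reported 0xff vs actual 0xfb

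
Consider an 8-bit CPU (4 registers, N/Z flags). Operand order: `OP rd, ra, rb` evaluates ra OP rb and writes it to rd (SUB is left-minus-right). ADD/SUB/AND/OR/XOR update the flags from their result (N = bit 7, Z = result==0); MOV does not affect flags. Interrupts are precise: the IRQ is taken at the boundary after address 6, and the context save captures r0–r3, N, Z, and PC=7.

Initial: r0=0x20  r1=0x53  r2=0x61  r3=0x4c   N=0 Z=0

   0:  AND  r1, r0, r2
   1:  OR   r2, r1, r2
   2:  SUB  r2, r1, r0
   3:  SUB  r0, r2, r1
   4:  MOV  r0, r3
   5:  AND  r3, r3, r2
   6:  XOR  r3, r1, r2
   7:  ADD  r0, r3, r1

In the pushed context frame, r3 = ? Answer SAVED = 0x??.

after  0: r0=0x20 r1=0x20 r2=0x61 r3=0x4c  N=0 Z=0
after  1: r0=0x20 r1=0x20 r2=0x61 r3=0x4c  N=0 Z=0
after  2: r0=0x20 r1=0x20 r2=0x00 r3=0x4c  N=0 Z=1
after  3: r0=0xe0 r1=0x20 r2=0x00 r3=0x4c  N=1 Z=0
after  4: r0=0x4c r1=0x20 r2=0x00 r3=0x4c  N=1 Z=0
after  5: r0=0x4c r1=0x20 r2=0x00 r3=0x00  N=0 Z=1
after  6: r0=0x4c r1=0x20 r2=0x00 r3=0x20  N=0 Z=0
-- IRQ taken; context saved, return-PC = 7 --

SAVED = 0x20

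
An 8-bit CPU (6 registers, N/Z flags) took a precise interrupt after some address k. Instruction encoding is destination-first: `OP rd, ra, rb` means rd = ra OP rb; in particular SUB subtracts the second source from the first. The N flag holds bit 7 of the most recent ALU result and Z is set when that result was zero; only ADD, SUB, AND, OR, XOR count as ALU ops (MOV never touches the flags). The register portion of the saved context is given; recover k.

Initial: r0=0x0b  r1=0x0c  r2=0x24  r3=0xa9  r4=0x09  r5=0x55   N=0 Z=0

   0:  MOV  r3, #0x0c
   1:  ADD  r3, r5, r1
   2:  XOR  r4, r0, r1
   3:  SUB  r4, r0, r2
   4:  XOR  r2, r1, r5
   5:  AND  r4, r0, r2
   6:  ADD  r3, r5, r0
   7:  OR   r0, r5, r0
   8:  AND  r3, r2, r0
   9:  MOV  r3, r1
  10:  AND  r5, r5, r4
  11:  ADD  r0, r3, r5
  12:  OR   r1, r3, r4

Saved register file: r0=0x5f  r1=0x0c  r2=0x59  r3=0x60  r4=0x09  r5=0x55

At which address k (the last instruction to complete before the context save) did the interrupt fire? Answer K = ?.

after  0: r0=0x0b r1=0x0c r2=0x24 r3=0x0c r4=0x09 r5=0x55  N=0 Z=0
after  1: r0=0x0b r1=0x0c r2=0x24 r3=0x61 r4=0x09 r5=0x55  N=0 Z=0
after  2: r0=0x0b r1=0x0c r2=0x24 r3=0x61 r4=0x07 r5=0x55  N=0 Z=0
after  3: r0=0x0b r1=0x0c r2=0x24 r3=0x61 r4=0xe7 r5=0x55  N=1 Z=0
after  4: r0=0x0b r1=0x0c r2=0x59 r3=0x61 r4=0xe7 r5=0x55  N=0 Z=0
after  5: r0=0x0b r1=0x0c r2=0x59 r3=0x61 r4=0x09 r5=0x55  N=0 Z=0
after  6: r0=0x0b r1=0x0c r2=0x59 r3=0x60 r4=0x09 r5=0x55  N=0 Z=0
after  7: r0=0x5f r1=0x0c r2=0x59 r3=0x60 r4=0x09 r5=0x55  N=0 Z=0
-- IRQ taken; context saved, return-PC = 8 --

K = 7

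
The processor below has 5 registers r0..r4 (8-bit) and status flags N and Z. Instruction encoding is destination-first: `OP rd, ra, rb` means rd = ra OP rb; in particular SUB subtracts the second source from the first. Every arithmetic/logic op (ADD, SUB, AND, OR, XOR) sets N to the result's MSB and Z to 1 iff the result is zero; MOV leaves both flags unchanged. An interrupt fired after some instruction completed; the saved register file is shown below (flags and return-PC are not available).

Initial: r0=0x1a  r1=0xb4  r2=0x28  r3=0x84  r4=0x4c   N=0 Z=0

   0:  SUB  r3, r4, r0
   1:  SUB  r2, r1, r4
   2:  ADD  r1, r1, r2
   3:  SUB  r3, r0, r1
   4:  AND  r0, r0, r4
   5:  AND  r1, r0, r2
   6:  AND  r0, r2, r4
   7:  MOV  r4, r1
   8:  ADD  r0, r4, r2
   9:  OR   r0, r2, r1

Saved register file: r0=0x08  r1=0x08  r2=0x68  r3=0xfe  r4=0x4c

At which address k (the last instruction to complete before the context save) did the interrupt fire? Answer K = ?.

after  0: r0=0x1a r1=0xb4 r2=0x28 r3=0x32 r4=0x4c  N=0 Z=0
after  1: r0=0x1a r1=0xb4 r2=0x68 r3=0x32 r4=0x4c  N=0 Z=0
after  2: r0=0x1a r1=0x1c r2=0x68 r3=0x32 r4=0x4c  N=0 Z=0
after  3: r0=0x1a r1=0x1c r2=0x68 r3=0xfe r4=0x4c  N=1 Z=0
after  4: r0=0x08 r1=0x1c r2=0x68 r3=0xfe r4=0x4c  N=0 Z=0
after  5: r0=0x08 r1=0x08 r2=0x68 r3=0xfe r4=0x4c  N=0 Z=0
-- IRQ taken; context saved, return-PC = 6 --

K = 5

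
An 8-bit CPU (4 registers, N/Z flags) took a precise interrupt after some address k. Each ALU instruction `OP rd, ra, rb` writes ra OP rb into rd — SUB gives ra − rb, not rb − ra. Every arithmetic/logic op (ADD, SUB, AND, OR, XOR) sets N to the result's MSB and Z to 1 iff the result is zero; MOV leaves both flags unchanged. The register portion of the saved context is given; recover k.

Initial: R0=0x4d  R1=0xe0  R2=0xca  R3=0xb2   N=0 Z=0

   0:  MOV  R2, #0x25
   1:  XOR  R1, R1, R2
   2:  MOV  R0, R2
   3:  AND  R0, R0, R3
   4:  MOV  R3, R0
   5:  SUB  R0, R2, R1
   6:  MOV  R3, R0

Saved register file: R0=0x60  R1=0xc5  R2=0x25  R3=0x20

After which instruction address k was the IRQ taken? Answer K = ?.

K = 5

after  0: R0=0x4d R1=0xe0 R2=0x25 R3=0xb2  N=0 Z=0
after  1: R0=0x4d R1=0xc5 R2=0x25 R3=0xb2  N=1 Z=0
after  2: R0=0x25 R1=0xc5 R2=0x25 R3=0xb2  N=1 Z=0
after  3: R0=0x20 R1=0xc5 R2=0x25 R3=0xb2  N=0 Z=0
after  4: R0=0x20 R1=0xc5 R2=0x25 R3=0x20  N=0 Z=0
after  5: R0=0x60 R1=0xc5 R2=0x25 R3=0x20  N=0 Z=0
-- IRQ taken; context saved, return-PC = 6 --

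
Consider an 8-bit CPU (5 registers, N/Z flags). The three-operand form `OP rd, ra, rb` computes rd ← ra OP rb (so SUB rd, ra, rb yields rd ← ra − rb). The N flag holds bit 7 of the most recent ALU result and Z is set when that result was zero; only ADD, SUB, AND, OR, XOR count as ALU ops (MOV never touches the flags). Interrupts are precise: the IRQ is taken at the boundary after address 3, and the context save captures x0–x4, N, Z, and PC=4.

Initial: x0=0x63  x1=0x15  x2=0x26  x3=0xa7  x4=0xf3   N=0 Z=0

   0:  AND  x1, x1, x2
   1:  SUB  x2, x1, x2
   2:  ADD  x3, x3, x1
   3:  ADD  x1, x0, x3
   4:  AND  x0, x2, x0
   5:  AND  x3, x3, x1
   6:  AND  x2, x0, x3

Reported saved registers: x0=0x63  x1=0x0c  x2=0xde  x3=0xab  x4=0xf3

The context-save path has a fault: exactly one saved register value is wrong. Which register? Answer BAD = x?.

after  0: x0=0x63 x1=0x04 x2=0x26 x3=0xa7 x4=0xf3  N=0 Z=0
after  1: x0=0x63 x1=0x04 x2=0xde x3=0xa7 x4=0xf3  N=1 Z=0
after  2: x0=0x63 x1=0x04 x2=0xde x3=0xab x4=0xf3  N=1 Z=0
after  3: x0=0x63 x1=0x0e x2=0xde x3=0xab x4=0xf3  N=0 Z=0
-- IRQ taken; context saved, return-PC = 4 --
mismatch: x1: reported 0x0c vs actual 0x0e

BAD = x1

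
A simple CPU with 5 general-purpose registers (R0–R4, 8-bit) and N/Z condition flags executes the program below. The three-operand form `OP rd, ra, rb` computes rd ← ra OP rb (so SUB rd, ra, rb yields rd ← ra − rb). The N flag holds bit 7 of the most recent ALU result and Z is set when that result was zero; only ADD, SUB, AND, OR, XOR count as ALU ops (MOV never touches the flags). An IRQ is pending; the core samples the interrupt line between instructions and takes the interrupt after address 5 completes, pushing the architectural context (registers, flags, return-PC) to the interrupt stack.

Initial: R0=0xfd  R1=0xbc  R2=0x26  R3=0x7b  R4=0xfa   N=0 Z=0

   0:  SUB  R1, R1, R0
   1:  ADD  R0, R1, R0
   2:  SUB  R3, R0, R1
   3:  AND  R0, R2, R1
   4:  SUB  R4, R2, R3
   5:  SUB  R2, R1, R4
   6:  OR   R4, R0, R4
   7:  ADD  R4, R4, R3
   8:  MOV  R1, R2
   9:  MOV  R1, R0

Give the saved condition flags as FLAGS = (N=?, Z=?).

FLAGS = (N=1, Z=0)

after  0: R0=0xfd R1=0xbf R2=0x26 R3=0x7b R4=0xfa  N=1 Z=0
after  1: R0=0xbc R1=0xbf R2=0x26 R3=0x7b R4=0xfa  N=1 Z=0
after  2: R0=0xbc R1=0xbf R2=0x26 R3=0xfd R4=0xfa  N=1 Z=0
after  3: R0=0x26 R1=0xbf R2=0x26 R3=0xfd R4=0xfa  N=0 Z=0
after  4: R0=0x26 R1=0xbf R2=0x26 R3=0xfd R4=0x29  N=0 Z=0
after  5: R0=0x26 R1=0xbf R2=0x96 R3=0xfd R4=0x29  N=1 Z=0
-- IRQ taken; context saved, return-PC = 6 --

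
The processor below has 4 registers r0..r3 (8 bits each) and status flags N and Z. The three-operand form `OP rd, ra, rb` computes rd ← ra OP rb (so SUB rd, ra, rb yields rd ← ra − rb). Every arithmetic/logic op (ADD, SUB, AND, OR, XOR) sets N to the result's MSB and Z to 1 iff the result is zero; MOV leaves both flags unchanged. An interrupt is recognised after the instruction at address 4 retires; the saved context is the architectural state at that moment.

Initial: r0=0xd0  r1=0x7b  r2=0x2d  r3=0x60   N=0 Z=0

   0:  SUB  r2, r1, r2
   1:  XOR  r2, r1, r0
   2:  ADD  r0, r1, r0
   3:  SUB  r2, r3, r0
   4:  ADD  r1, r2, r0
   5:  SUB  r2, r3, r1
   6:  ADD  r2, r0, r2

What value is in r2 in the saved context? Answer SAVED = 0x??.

SAVED = 0x15

after  0: r0=0xd0 r1=0x7b r2=0x4e r3=0x60  N=0 Z=0
after  1: r0=0xd0 r1=0x7b r2=0xab r3=0x60  N=1 Z=0
after  2: r0=0x4b r1=0x7b r2=0xab r3=0x60  N=0 Z=0
after  3: r0=0x4b r1=0x7b r2=0x15 r3=0x60  N=0 Z=0
after  4: r0=0x4b r1=0x60 r2=0x15 r3=0x60  N=0 Z=0
-- IRQ taken; context saved, return-PC = 5 --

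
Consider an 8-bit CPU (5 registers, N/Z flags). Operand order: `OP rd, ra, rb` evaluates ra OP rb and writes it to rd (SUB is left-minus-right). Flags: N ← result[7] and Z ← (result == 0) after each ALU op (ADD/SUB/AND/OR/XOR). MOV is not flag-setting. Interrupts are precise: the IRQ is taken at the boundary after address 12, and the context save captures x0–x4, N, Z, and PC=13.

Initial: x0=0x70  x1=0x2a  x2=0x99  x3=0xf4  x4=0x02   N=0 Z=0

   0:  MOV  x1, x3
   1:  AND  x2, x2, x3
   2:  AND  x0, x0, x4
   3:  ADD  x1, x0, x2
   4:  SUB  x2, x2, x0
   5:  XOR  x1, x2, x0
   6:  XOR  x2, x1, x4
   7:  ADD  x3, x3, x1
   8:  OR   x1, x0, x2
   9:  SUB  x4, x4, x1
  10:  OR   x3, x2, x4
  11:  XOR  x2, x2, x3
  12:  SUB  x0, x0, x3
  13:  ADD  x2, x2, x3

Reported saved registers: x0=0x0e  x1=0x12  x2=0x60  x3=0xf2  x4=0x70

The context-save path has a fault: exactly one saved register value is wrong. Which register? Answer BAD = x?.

after  0: x0=0x70 x1=0xf4 x2=0x99 x3=0xf4 x4=0x02  N=0 Z=0
after  1: x0=0x70 x1=0xf4 x2=0x90 x3=0xf4 x4=0x02  N=1 Z=0
after  2: x0=0x00 x1=0xf4 x2=0x90 x3=0xf4 x4=0x02  N=0 Z=1
after  3: x0=0x00 x1=0x90 x2=0x90 x3=0xf4 x4=0x02  N=1 Z=0
after  4: x0=0x00 x1=0x90 x2=0x90 x3=0xf4 x4=0x02  N=1 Z=0
after  5: x0=0x00 x1=0x90 x2=0x90 x3=0xf4 x4=0x02  N=1 Z=0
after  6: x0=0x00 x1=0x90 x2=0x92 x3=0xf4 x4=0x02  N=1 Z=0
after  7: x0=0x00 x1=0x90 x2=0x92 x3=0x84 x4=0x02  N=1 Z=0
after  8: x0=0x00 x1=0x92 x2=0x92 x3=0x84 x4=0x02  N=1 Z=0
after  9: x0=0x00 x1=0x92 x2=0x92 x3=0x84 x4=0x70  N=0 Z=0
after 10: x0=0x00 x1=0x92 x2=0x92 x3=0xf2 x4=0x70  N=1 Z=0
after 11: x0=0x00 x1=0x92 x2=0x60 x3=0xf2 x4=0x70  N=0 Z=0
after 12: x0=0x0e x1=0x92 x2=0x60 x3=0xf2 x4=0x70  N=0 Z=0
-- IRQ taken; context saved, return-PC = 13 --
mismatch: x1: reported 0x12 vs actual 0x92

BAD = x1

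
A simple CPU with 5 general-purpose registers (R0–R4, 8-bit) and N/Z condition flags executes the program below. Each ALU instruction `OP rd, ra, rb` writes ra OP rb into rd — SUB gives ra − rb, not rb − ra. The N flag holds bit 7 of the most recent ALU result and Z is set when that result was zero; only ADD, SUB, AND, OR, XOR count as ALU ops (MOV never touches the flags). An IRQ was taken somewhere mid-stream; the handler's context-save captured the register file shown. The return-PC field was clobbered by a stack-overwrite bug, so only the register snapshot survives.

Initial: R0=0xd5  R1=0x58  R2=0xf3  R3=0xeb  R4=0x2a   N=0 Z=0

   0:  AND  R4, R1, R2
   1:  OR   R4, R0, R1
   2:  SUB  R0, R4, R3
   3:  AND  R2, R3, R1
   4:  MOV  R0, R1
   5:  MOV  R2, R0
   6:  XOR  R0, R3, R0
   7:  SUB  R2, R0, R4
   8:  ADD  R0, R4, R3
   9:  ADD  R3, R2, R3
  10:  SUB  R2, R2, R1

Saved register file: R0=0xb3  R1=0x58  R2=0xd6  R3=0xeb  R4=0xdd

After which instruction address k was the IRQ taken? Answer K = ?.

K = 7

after  0: R0=0xd5 R1=0x58 R2=0xf3 R3=0xeb R4=0x50  N=0 Z=0
after  1: R0=0xd5 R1=0x58 R2=0xf3 R3=0xeb R4=0xdd  N=1 Z=0
after  2: R0=0xf2 R1=0x58 R2=0xf3 R3=0xeb R4=0xdd  N=1 Z=0
after  3: R0=0xf2 R1=0x58 R2=0x48 R3=0xeb R4=0xdd  N=0 Z=0
after  4: R0=0x58 R1=0x58 R2=0x48 R3=0xeb R4=0xdd  N=0 Z=0
after  5: R0=0x58 R1=0x58 R2=0x58 R3=0xeb R4=0xdd  N=0 Z=0
after  6: R0=0xb3 R1=0x58 R2=0x58 R3=0xeb R4=0xdd  N=1 Z=0
after  7: R0=0xb3 R1=0x58 R2=0xd6 R3=0xeb R4=0xdd  N=1 Z=0
-- IRQ taken; context saved, return-PC = 8 --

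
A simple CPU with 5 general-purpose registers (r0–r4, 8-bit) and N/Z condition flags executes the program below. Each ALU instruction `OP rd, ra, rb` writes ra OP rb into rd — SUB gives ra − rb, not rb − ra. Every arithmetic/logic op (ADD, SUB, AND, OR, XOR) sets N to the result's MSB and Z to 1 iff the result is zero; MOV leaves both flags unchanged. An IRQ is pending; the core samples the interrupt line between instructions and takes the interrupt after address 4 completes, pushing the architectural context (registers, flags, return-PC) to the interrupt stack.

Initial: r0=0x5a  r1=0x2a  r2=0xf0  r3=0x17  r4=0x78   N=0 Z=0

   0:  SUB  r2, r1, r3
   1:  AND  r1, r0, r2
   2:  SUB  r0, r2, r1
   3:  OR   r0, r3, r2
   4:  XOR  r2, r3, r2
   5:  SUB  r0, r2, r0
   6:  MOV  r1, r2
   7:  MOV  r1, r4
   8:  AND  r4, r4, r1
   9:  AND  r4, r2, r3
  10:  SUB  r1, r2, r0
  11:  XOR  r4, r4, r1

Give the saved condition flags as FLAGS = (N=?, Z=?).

after  0: r0=0x5a r1=0x2a r2=0x13 r3=0x17 r4=0x78  N=0 Z=0
after  1: r0=0x5a r1=0x12 r2=0x13 r3=0x17 r4=0x78  N=0 Z=0
after  2: r0=0x01 r1=0x12 r2=0x13 r3=0x17 r4=0x78  N=0 Z=0
after  3: r0=0x17 r1=0x12 r2=0x13 r3=0x17 r4=0x78  N=0 Z=0
after  4: r0=0x17 r1=0x12 r2=0x04 r3=0x17 r4=0x78  N=0 Z=0
-- IRQ taken; context saved, return-PC = 5 --

FLAGS = (N=0, Z=0)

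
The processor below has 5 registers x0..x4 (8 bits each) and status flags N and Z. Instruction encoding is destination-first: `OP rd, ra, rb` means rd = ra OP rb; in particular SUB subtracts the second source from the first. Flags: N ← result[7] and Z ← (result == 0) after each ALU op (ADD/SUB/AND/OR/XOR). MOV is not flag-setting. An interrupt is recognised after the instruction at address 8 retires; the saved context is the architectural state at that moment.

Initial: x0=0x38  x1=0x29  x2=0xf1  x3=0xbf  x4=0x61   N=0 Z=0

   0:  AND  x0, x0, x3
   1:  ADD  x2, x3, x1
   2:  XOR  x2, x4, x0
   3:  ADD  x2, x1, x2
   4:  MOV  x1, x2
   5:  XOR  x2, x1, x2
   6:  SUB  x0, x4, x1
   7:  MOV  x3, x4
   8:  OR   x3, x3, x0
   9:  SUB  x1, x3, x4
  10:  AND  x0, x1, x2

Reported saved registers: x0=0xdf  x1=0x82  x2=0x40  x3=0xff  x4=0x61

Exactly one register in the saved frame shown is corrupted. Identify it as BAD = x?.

BAD = x2

after  0: x0=0x38 x1=0x29 x2=0xf1 x3=0xbf x4=0x61  N=0 Z=0
after  1: x0=0x38 x1=0x29 x2=0xe8 x3=0xbf x4=0x61  N=1 Z=0
after  2: x0=0x38 x1=0x29 x2=0x59 x3=0xbf x4=0x61  N=0 Z=0
after  3: x0=0x38 x1=0x29 x2=0x82 x3=0xbf x4=0x61  N=1 Z=0
after  4: x0=0x38 x1=0x82 x2=0x82 x3=0xbf x4=0x61  N=1 Z=0
after  5: x0=0x38 x1=0x82 x2=0x00 x3=0xbf x4=0x61  N=0 Z=1
after  6: x0=0xdf x1=0x82 x2=0x00 x3=0xbf x4=0x61  N=1 Z=0
after  7: x0=0xdf x1=0x82 x2=0x00 x3=0x61 x4=0x61  N=1 Z=0
after  8: x0=0xdf x1=0x82 x2=0x00 x3=0xff x4=0x61  N=1 Z=0
-- IRQ taken; context saved, return-PC = 9 --
mismatch: x2: reported 0x40 vs actual 0x00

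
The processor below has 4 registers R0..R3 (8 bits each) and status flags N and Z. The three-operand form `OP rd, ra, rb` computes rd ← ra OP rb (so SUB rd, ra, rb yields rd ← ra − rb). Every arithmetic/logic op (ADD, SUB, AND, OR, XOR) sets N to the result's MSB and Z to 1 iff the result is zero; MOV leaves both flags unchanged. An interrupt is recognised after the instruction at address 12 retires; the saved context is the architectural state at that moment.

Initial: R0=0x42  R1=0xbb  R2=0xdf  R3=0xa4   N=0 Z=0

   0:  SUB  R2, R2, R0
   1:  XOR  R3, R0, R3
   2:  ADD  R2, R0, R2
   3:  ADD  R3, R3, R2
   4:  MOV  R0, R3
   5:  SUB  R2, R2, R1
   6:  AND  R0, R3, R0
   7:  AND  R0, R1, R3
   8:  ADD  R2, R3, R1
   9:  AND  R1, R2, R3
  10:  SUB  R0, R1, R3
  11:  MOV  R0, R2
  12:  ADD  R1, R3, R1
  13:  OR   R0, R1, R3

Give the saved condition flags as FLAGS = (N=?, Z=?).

FLAGS = (N=0, Z=0)

after  0: R0=0x42 R1=0xbb R2=0x9d R3=0xa4  N=1 Z=0
after  1: R0=0x42 R1=0xbb R2=0x9d R3=0xe6  N=1 Z=0
after  2: R0=0x42 R1=0xbb R2=0xdf R3=0xe6  N=1 Z=0
after  3: R0=0x42 R1=0xbb R2=0xdf R3=0xc5  N=1 Z=0
after  4: R0=0xc5 R1=0xbb R2=0xdf R3=0xc5  N=1 Z=0
after  5: R0=0xc5 R1=0xbb R2=0x24 R3=0xc5  N=0 Z=0
after  6: R0=0xc5 R1=0xbb R2=0x24 R3=0xc5  N=1 Z=0
after  7: R0=0x81 R1=0xbb R2=0x24 R3=0xc5  N=1 Z=0
after  8: R0=0x81 R1=0xbb R2=0x80 R3=0xc5  N=1 Z=0
after  9: R0=0x81 R1=0x80 R2=0x80 R3=0xc5  N=1 Z=0
after 10: R0=0xbb R1=0x80 R2=0x80 R3=0xc5  N=1 Z=0
after 11: R0=0x80 R1=0x80 R2=0x80 R3=0xc5  N=1 Z=0
after 12: R0=0x80 R1=0x45 R2=0x80 R3=0xc5  N=0 Z=0
-- IRQ taken; context saved, return-PC = 13 --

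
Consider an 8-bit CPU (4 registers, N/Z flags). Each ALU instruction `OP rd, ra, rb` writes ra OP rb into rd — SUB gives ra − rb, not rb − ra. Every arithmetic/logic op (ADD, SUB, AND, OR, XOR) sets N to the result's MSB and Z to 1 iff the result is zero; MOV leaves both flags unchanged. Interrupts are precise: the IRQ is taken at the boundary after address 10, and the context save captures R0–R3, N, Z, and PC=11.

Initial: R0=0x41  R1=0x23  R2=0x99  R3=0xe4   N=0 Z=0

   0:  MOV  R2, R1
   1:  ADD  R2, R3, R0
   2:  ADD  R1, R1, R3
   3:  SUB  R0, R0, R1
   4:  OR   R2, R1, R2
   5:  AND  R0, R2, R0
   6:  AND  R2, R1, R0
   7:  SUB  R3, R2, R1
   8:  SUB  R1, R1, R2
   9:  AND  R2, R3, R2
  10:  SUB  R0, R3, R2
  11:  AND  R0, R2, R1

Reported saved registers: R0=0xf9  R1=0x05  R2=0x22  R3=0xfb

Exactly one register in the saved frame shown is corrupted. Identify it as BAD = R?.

BAD = R2

after  0: R0=0x41 R1=0x23 R2=0x23 R3=0xe4  N=0 Z=0
after  1: R0=0x41 R1=0x23 R2=0x25 R3=0xe4  N=0 Z=0
after  2: R0=0x41 R1=0x07 R2=0x25 R3=0xe4  N=0 Z=0
after  3: R0=0x3a R1=0x07 R2=0x25 R3=0xe4  N=0 Z=0
after  4: R0=0x3a R1=0x07 R2=0x27 R3=0xe4  N=0 Z=0
after  5: R0=0x22 R1=0x07 R2=0x27 R3=0xe4  N=0 Z=0
after  6: R0=0x22 R1=0x07 R2=0x02 R3=0xe4  N=0 Z=0
after  7: R0=0x22 R1=0x07 R2=0x02 R3=0xfb  N=1 Z=0
after  8: R0=0x22 R1=0x05 R2=0x02 R3=0xfb  N=0 Z=0
after  9: R0=0x22 R1=0x05 R2=0x02 R3=0xfb  N=0 Z=0
after 10: R0=0xf9 R1=0x05 R2=0x02 R3=0xfb  N=1 Z=0
-- IRQ taken; context saved, return-PC = 11 --
mismatch: R2: reported 0x22 vs actual 0x02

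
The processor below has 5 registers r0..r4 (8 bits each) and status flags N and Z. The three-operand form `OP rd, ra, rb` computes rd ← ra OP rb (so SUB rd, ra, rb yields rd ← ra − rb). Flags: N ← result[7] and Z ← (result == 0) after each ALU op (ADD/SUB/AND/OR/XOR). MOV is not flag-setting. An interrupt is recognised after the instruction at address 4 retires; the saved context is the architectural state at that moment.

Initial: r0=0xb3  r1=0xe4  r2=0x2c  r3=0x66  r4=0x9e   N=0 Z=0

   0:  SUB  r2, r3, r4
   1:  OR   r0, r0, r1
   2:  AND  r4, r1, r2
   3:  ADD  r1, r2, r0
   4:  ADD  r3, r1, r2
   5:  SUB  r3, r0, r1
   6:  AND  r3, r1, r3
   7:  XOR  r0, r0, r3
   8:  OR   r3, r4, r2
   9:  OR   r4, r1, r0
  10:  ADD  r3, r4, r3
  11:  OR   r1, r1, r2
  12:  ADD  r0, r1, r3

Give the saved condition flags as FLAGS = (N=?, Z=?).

FLAGS = (N=1, Z=0)

after  0: r0=0xb3 r1=0xe4 r2=0xc8 r3=0x66 r4=0x9e  N=1 Z=0
after  1: r0=0xf7 r1=0xe4 r2=0xc8 r3=0x66 r4=0x9e  N=1 Z=0
after  2: r0=0xf7 r1=0xe4 r2=0xc8 r3=0x66 r4=0xc0  N=1 Z=0
after  3: r0=0xf7 r1=0xbf r2=0xc8 r3=0x66 r4=0xc0  N=1 Z=0
after  4: r0=0xf7 r1=0xbf r2=0xc8 r3=0x87 r4=0xc0  N=1 Z=0
-- IRQ taken; context saved, return-PC = 5 --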